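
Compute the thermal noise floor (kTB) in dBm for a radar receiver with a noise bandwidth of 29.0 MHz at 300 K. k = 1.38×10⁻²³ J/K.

P_n = kTB = 1.38×10⁻²³ × 300 × 2.90×10⁷ = 1.20×10⁻¹³ W
In dBm: 10 log₁₀(1.20×10⁻¹³ / 10⁻³) = −99.2 dBm

−99.2 dBm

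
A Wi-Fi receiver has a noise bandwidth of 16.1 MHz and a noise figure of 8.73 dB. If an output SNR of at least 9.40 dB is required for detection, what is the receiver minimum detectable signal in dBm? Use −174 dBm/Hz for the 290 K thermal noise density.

Sensitivity = −174 + 10 log₁₀(B) + NF + SNR_min
= −174 + 72.07 + 8.73 + 9.40
= −83.80 dBm → −83.8 dBm

−83.8 dBm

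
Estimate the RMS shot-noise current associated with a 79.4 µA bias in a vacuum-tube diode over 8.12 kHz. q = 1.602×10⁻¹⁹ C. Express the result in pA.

I_n = √(2qI·B)
2qI·B = 2 × 1.602×10⁻¹⁹ × 7.94×10⁻⁵ × 8.12×10³ = 2.07×10⁻¹⁹ A²
I_n = √(2.07×10⁻¹⁹) = 4.55×10⁻¹⁰ A = 455 pA

455 pA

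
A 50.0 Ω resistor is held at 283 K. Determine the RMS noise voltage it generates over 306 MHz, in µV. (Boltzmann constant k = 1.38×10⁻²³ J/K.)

15.5 µV

V_n = √(4kTRB)
4kTRB = 4 × 1.38×10⁻²³ × 283 × 5.00×10¹ × 3.06×10⁸ = 2.39×10⁻¹⁰ V²
V_n = √(2.39×10⁻¹⁰) = 1.55×10⁻⁵ V = 15.5 µV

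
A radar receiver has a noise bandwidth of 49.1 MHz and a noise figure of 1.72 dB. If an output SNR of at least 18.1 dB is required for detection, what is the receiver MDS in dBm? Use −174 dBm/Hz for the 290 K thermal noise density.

Sensitivity = −174 + 10 log₁₀(B) + NF + SNR_min
= −174 + 76.91 + 1.72 + 18.1
= −77.27 dBm → −77.3 dBm

−77.3 dBm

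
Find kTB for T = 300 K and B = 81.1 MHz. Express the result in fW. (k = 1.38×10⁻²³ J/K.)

P_n = kTB = 1.38×10⁻²³ × 300 × 8.11×10⁷ = 3.36×10⁻¹³ W = 336 fW

336 fW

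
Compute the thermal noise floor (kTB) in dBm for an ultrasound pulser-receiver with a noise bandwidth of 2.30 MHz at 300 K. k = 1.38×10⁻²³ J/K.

P_n = kTB = 1.38×10⁻²³ × 300 × 2.30×10⁶ = 9.52×10⁻¹⁵ W
In dBm: 10 log₁₀(9.52×10⁻¹⁵ / 10⁻³) = −110.2 dBm

−110.2 dBm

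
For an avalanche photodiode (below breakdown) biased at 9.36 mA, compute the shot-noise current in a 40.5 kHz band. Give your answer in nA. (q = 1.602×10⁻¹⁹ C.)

11.0 nA

I_n = √(2qI·B)
2qI·B = 2 × 1.602×10⁻¹⁹ × 9.36×10⁻³ × 4.05×10⁴ = 1.21×10⁻¹⁶ A²
I_n = √(1.21×10⁻¹⁶) = 1.10×10⁻⁸ A = 11.0 nA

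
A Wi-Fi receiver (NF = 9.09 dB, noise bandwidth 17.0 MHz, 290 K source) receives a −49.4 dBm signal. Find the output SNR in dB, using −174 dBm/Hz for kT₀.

Noise floor: N = −174 + 10 log₁₀(B) + NF
10 log₁₀(1.70×10⁷) = 72.3 dB
N = −174 + 72.3 + 9.09 = −92.61 dBm
SNR = P_sig − N = −49.4 − (−92.61) = 43.21 dB → 43.2 dB

43.2 dB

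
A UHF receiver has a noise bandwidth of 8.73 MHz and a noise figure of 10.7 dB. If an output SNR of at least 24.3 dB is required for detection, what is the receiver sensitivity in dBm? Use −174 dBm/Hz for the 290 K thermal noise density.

−69.6 dBm

Sensitivity = −174 + 10 log₁₀(B) + NF + SNR_min
= −174 + 69.41 + 10.7 + 24.3
= −69.59 dBm → −69.6 dBm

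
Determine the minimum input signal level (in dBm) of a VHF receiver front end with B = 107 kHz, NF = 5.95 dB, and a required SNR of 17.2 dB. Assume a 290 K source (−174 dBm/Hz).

−100.6 dBm

Sensitivity = −174 + 10 log₁₀(B) + NF + SNR_min
= −174 + 50.29 + 5.95 + 17.2
= −100.56 dBm → −100.6 dBm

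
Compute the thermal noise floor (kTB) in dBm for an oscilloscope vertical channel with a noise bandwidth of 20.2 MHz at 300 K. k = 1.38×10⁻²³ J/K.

−100.8 dBm

P_n = kTB = 1.38×10⁻²³ × 300 × 2.02×10⁷ = 8.36×10⁻¹⁴ W
In dBm: 10 log₁₀(8.36×10⁻¹⁴ / 10⁻³) = −100.8 dBm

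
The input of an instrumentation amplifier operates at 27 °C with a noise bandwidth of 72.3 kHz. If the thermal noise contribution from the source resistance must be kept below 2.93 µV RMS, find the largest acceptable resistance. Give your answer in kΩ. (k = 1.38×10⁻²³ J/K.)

T = 27 °C + 273.15 = 300.15 K
Johnson–Nyquist: V_n = √(4kTRB) ⇒ R = V_n² / (4kTB)
4kTB = 4 × 1.38×10⁻²³ × 300.15 × 7.23×10⁴ = 1.20×10⁻¹⁵
R = (2.93×10⁻⁶)² / 1.20×10⁻¹⁵ = 7.17×10³ Ω = 7.17 kΩ

7.17 kΩ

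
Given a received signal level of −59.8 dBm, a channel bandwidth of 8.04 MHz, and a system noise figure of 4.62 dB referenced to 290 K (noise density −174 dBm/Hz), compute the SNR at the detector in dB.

40.5 dB

Noise floor: N = −174 + 10 log₁₀(B) + NF
10 log₁₀(8.04×10⁶) = 69.05 dB
N = −174 + 69.05 + 4.62 = −100.33 dBm
SNR = P_sig − N = −59.8 − (−100.33) = 40.53 dB → 40.5 dB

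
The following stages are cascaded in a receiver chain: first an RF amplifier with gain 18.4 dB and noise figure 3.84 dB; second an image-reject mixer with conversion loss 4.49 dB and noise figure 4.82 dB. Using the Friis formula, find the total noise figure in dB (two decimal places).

Convert to linear (a loss of L dB is a gain of −L dB): F_i = 10^(NF_i/10), G_i = 10^(G_i,dB/10)
  Stage 1: F_1 = 10^(3.84/10) = 2.421, G_1 = 10^(18.4/10) = 69.18
  Stage 2: F_2 = 10^(4.82/10) = 3.034, G_2 = 10^(−4.49/10) = 0.3556
Friis cascade:
  F = 2.421 + (3.034 − 1)/69.18 = 2.450
NF = 10 log₁₀(2.450) = 3.89 dB

3.89 dB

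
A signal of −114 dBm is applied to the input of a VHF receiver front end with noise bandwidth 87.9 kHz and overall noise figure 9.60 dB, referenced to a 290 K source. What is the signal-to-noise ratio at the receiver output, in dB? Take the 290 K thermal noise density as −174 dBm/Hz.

1.0 dB

Noise floor: N = −174 + 10 log₁₀(B) + NF
10 log₁₀(8.79×10⁴) = 49.44 dB
N = −174 + 49.44 + 9.60 = −114.96 dBm
SNR = P_sig − N = −114 − (−114.96) = 0.96 dB → 1.0 dB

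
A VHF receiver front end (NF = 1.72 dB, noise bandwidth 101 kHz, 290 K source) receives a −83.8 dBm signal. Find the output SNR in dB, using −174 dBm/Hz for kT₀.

38.4 dB

Noise floor: N = −174 + 10 log₁₀(B) + NF
10 log₁₀(1.01×10⁵) = 50.04 dB
N = −174 + 50.04 + 1.72 = −122.24 dBm
SNR = P_sig − N = −83.8 − (−122.24) = 38.44 dB → 38.4 dB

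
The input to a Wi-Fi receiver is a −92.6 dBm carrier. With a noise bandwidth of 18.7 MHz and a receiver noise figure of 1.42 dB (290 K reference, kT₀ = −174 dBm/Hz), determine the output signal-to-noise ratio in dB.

Noise floor: N = −174 + 10 log₁₀(B) + NF
10 log₁₀(1.87×10⁷) = 72.72 dB
N = −174 + 72.72 + 1.42 = −99.86 dBm
SNR = P_sig − N = −92.6 − (−99.86) = 7.26 dB → 7.3 dB

7.3 dB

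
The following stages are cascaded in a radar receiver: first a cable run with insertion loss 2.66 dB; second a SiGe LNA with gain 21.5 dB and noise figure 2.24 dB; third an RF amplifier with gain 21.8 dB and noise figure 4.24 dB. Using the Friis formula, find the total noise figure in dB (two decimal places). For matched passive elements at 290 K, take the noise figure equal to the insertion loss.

Convert to linear (a loss of L dB is a gain of −L dB): F_i = 10^(NF_i/10), G_i = 10^(G_i,dB/10)
  Stage 1: F_1 = 10^(2.66/10) = 1.845, G_1 = 10^(−2.66/10) = 0.5420
  Stage 2: F_2 = 10^(2.24/10) = 1.675, G_2 = 10^(21.5/10) = 141.3
  Stage 3: F_3 = 10^(4.24/10) = 2.655, G_3 = 10^(21.8/10) = 151.4
Friis cascade:
  F = 1.845 + (1.675 − 1)/0.5420 + (2.655 − 1)/76.56 = 3.112
NF = 10 log₁₀(3.112) = 4.93 dB

4.93 dB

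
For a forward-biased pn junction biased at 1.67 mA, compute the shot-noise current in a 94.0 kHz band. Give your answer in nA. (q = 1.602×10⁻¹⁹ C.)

7.09 nA

I_n = √(2qI·B)
2qI·B = 2 × 1.602×10⁻¹⁹ × 1.67×10⁻³ × 9.40×10⁴ = 5.03×10⁻¹⁷ A²
I_n = √(5.03×10⁻¹⁷) = 7.09×10⁻⁹ A = 7.09 nA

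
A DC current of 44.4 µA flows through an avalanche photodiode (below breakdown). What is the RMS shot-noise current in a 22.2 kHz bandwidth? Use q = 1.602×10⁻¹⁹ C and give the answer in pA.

562 pA

I_n = √(2qI·B)
2qI·B = 2 × 1.602×10⁻¹⁹ × 4.44×10⁻⁵ × 2.22×10⁴ = 3.16×10⁻¹⁹ A²
I_n = √(3.16×10⁻¹⁹) = 5.62×10⁻¹⁰ A = 562 pA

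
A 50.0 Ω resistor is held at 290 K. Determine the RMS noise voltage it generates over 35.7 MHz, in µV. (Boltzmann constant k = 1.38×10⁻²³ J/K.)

5.35 µV

V_n = √(4kTRB)
4kTRB = 4 × 1.38×10⁻²³ × 290 × 5.00×10¹ × 3.57×10⁷ = 2.86×10⁻¹¹ V²
V_n = √(2.86×10⁻¹¹) = 5.35×10⁻⁶ V = 5.35 µV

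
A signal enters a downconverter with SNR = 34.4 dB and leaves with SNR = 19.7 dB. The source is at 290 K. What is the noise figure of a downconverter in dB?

NF (dB) = SNR_in(dB) − SNR_out(dB) when the source is at T₀
NF = 34.4 − 19.7 = 14.7 dB

14.7 dB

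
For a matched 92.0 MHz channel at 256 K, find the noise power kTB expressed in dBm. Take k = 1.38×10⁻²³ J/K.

P_n = kTB = 1.38×10⁻²³ × 256 × 9.20×10⁷ = 3.25×10⁻¹³ W
In dBm: 10 log₁₀(3.25×10⁻¹³ / 10⁻³) = −94.9 dBm

−94.9 dBm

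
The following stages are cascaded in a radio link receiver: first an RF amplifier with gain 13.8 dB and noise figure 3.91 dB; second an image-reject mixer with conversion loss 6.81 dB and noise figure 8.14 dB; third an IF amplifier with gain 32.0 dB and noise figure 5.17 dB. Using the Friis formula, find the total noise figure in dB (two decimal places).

Convert to linear (a loss of L dB is a gain of −L dB): F_i = 10^(NF_i/10), G_i = 10^(G_i,dB/10)
  Stage 1: F_1 = 10^(3.91/10) = 2.460, G_1 = 10^(13.8/10) = 23.99
  Stage 2: F_2 = 10^(8.14/10) = 6.516, G_2 = 10^(−6.81/10) = 0.2084
  Stage 3: F_3 = 10^(5.17/10) = 3.289, G_3 = 10^(32.0/10) = 1585
Friis cascade:
  F = 2.460 + (6.516 − 1)/23.99 + (3.289 − 1)/5.000 = 3.148
NF = 10 log₁₀(3.148) = 4.98 dB

4.98 dB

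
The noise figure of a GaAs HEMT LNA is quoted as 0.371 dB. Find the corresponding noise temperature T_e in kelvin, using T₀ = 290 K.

F = 10^(0.371/10) = 1.08918
T_e = (F − 1)·T₀ = (1.08918 − 1) × 290 = 25.9 K

25.9 K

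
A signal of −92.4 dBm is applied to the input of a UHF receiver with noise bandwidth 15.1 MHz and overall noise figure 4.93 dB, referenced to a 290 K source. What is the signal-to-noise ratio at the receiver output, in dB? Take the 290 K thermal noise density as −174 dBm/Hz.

4.9 dB

Noise floor: N = −174 + 10 log₁₀(B) + NF
10 log₁₀(1.51×10⁷) = 71.79 dB
N = −174 + 71.79 + 4.93 = −97.28 dBm
SNR = P_sig − N = −92.4 − (−97.28) = 4.88 dB → 4.9 dB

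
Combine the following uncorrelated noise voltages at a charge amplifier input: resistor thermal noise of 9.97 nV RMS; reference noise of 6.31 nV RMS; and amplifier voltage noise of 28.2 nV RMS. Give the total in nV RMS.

30.6 nV

Uncorrelated sources add in power (mean-square): V_tot = √(ΣV_i²)
V_tot = √[(9.97×10⁻⁹)² + (6.31×10⁻⁹)² + (2.82×10⁻⁸)²] = 3.06×10⁻⁸ V = 30.6 nV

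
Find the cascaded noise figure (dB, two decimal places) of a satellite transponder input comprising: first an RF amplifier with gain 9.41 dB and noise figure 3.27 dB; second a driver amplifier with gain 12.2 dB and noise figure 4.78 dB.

Convert to linear (a loss of L dB is a gain of −L dB): F_i = 10^(NF_i/10), G_i = 10^(G_i,dB/10)
  Stage 1: F_1 = 10^(3.27/10) = 2.123, G_1 = 10^(9.41/10) = 8.730
  Stage 2: F_2 = 10^(4.78/10) = 3.006, G_2 = 10^(12.2/10) = 16.60
Friis cascade:
  F = 2.123 + (3.006 − 1)/8.730 = 2.353
NF = 10 log₁₀(2.353) = 3.72 dB

3.72 dB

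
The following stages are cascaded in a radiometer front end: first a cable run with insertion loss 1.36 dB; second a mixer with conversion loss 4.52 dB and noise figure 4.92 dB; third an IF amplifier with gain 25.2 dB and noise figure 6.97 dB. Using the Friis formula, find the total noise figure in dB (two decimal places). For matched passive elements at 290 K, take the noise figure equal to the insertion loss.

12.93 dB

Convert to linear (a loss of L dB is a gain of −L dB): F_i = 10^(NF_i/10), G_i = 10^(G_i,dB/10)
  Stage 1: F_1 = 10^(1.36/10) = 1.368, G_1 = 10^(−1.36/10) = 0.7311
  Stage 2: F_2 = 10^(4.92/10) = 3.105, G_2 = 10^(−4.52/10) = 0.3532
  Stage 3: F_3 = 10^(6.97/10) = 4.977, G_3 = 10^(25.2/10) = 331.1
Friis cascade:
  F = 1.368 + (3.105 − 1)/0.7311 + (4.977 − 1)/0.2582 = 19.65
NF = 10 log₁₀(19.65) = 12.93 dB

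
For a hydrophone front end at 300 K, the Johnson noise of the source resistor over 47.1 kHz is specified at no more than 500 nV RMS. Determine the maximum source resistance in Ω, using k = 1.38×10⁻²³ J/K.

321 Ω

Johnson–Nyquist: V_n = √(4kTRB) ⇒ R = V_n² / (4kTB)
4kTB = 4 × 1.38×10⁻²³ × 300 × 4.71×10⁴ = 7.80×10⁻¹⁶
R = (5.00×10⁻⁷)² / 7.80×10⁻¹⁶ = 3.21×10² Ω = 321 Ω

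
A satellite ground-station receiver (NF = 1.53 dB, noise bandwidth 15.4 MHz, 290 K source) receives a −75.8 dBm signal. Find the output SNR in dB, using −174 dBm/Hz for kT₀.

Noise floor: N = −174 + 10 log₁₀(B) + NF
10 log₁₀(1.54×10⁷) = 71.88 dB
N = −174 + 71.88 + 1.53 = −100.59 dBm
SNR = P_sig − N = −75.8 − (−100.59) = 24.79 dB → 24.8 dB

24.8 dB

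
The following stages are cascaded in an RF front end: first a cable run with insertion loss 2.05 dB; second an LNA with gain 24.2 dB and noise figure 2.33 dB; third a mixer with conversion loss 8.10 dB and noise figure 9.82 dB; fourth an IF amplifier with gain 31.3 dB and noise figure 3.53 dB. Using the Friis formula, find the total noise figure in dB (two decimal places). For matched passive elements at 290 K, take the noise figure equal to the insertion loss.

Convert to linear (a loss of L dB is a gain of −L dB): F_i = 10^(NF_i/10), G_i = 10^(G_i,dB/10)
  Stage 1: F_1 = 10^(2.05/10) = 1.603, G_1 = 10^(−2.05/10) = 0.6237
  Stage 2: F_2 = 10^(2.33/10) = 1.710, G_2 = 10^(24.2/10) = 263.0
  Stage 3: F_3 = 10^(9.82/10) = 9.594, G_3 = 10^(−8.10/10) = 0.1549
  Stage 4: F_4 = 10^(3.53/10) = 2.254, G_4 = 10^(31.3/10) = 1349
Friis cascade:
  F = 1.603 + (1.710 − 1)/0.6237 + (9.594 − 1)/164.1 + (2.254 − 1)/25.41 = 2.843
NF = 10 log₁₀(2.843) = 4.54 dB

4.54 dB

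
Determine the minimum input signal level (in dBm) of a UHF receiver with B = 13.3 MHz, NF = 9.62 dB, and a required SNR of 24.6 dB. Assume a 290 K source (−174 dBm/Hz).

Sensitivity = −174 + 10 log₁₀(B) + NF + SNR_min
= −174 + 71.24 + 9.62 + 24.6
= −68.54 dBm → −68.5 dBm

−68.5 dBm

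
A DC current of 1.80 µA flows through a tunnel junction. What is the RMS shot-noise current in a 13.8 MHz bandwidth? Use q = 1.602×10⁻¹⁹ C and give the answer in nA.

I_n = √(2qI·B)
2qI·B = 2 × 1.602×10⁻¹⁹ × 1.80×10⁻⁶ × 1.38×10⁷ = 7.96×10⁻¹⁸ A²
I_n = √(7.96×10⁻¹⁸) = 2.82×10⁻⁹ A = 2.82 nA

2.82 nA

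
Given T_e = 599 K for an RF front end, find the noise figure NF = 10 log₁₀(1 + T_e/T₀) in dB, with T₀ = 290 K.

4.87 dB

F = 1 + T_e/T₀ = 1 + 599/290 = 3.06552
NF = 10 log₁₀(3.06552) = 4.87 dB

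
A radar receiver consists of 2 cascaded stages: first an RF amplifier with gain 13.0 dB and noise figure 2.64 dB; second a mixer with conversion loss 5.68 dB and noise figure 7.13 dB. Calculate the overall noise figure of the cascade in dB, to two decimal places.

Convert to linear (a loss of L dB is a gain of −L dB): F_i = 10^(NF_i/10), G_i = 10^(G_i,dB/10)
  Stage 1: F_1 = 10^(2.64/10) = 1.837, G_1 = 10^(13.0/10) = 19.95
  Stage 2: F_2 = 10^(7.13/10) = 5.164, G_2 = 10^(−5.68/10) = 0.2704
Friis cascade:
  F = 1.837 + (5.164 − 1)/19.95 = 2.045
NF = 10 log₁₀(2.045) = 3.11 dB

3.11 dB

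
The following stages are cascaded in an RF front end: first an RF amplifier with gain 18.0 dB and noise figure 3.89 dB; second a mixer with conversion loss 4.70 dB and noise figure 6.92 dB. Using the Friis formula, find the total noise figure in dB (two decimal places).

4.00 dB

Convert to linear (a loss of L dB is a gain of −L dB): F_i = 10^(NF_i/10), G_i = 10^(G_i,dB/10)
  Stage 1: F_1 = 10^(3.89/10) = 2.449, G_1 = 10^(18.0/10) = 63.10
  Stage 2: F_2 = 10^(6.92/10) = 4.920, G_2 = 10^(−4.70/10) = 0.3388
Friis cascade:
  F = 2.449 + (4.920 − 1)/63.10 = 2.511
NF = 10 log₁₀(2.511) = 4.00 dB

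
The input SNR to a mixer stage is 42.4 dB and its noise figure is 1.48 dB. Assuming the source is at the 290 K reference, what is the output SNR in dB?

40.92 dB

By definition F = SNR_in/SNR_out, so in dB: SNR_out = SNR_in − NF
SNR_out = 42.4 − 1.48 = 40.92 dB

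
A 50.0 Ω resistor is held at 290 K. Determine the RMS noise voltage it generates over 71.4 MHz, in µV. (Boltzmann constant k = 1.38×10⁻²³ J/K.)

7.56 µV

V_n = √(4kTRB)
4kTRB = 4 × 1.38×10⁻²³ × 290 × 5.00×10¹ × 7.14×10⁷ = 5.71×10⁻¹¹ V²
V_n = √(5.71×10⁻¹¹) = 7.56×10⁻⁶ V = 7.56 µV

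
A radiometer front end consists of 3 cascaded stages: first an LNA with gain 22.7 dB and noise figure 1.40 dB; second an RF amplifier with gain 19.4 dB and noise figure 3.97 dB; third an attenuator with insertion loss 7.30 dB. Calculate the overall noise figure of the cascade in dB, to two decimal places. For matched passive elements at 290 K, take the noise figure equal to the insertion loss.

1.43 dB

Convert to linear (a loss of L dB is a gain of −L dB): F_i = 10^(NF_i/10), G_i = 10^(G_i,dB/10)
  Stage 1: F_1 = 10^(1.40/10) = 1.380, G_1 = 10^(22.7/10) = 186.2
  Stage 2: F_2 = 10^(3.97/10) = 2.495, G_2 = 10^(19.4/10) = 87.10
  Stage 3: F_3 = 10^(7.30/10) = 5.370, G_3 = 10^(−7.30/10) = 0.1862
Friis cascade:
  F = 1.380 + (2.495 − 1)/186.2 + (5.370 − 1)/1.622×10⁴ = 1.389
NF = 10 log₁₀(1.389) = 1.43 dB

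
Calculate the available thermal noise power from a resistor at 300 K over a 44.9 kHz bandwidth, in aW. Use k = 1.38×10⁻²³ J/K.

P_n = kTB = 1.38×10⁻²³ × 300 × 4.49×10⁴ = 1.86×10⁻¹⁶ W = 186 aW

186 aW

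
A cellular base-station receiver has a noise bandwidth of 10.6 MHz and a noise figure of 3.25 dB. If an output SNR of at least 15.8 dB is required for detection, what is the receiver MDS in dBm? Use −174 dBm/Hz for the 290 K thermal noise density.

−84.7 dBm

Sensitivity = −174 + 10 log₁₀(B) + NF + SNR_min
= −174 + 70.25 + 3.25 + 15.8
= −84.70 dBm → −84.7 dBm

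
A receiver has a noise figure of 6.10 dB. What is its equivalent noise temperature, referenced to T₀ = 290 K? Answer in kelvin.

891 K

F = 10^(6.10/10) = 4.0738
T_e = (F − 1)·T₀ = (4.0738 − 1) × 290 = 891 K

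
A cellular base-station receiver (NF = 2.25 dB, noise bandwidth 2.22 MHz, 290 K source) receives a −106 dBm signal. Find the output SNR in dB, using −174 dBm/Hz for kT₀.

2.3 dB

Noise floor: N = −174 + 10 log₁₀(B) + NF
10 log₁₀(2.22×10⁶) = 63.46 dB
N = −174 + 63.46 + 2.25 = −108.29 dBm
SNR = P_sig − N = −106 − (−108.29) = 2.29 dB → 2.3 dB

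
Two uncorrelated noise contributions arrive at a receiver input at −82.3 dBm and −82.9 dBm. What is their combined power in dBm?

Convert to linear, add, convert back:
P₁ = 5.89×10⁻¹² W, P₂ = 5.13×10⁻¹² W
P_tot = 1.10×10⁻¹¹ W → 10 log₁₀(P_tot / 10⁻³) = −79.6 dBm

−79.6 dBm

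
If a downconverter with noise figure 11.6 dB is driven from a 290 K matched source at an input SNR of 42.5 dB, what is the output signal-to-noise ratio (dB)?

By definition F = SNR_in/SNR_out, so in dB: SNR_out = SNR_in − NF
SNR_out = 42.5 − 11.6 = 30.9 dB

30.9 dB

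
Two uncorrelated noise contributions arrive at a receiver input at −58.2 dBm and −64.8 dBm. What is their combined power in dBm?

−57.3 dBm

Convert to linear, add, convert back:
P₁ = 1.51×10⁻⁹ W, P₂ = 3.31×10⁻¹⁰ W
P_tot = 1.84×10⁻⁹ W → 10 log₁₀(P_tot / 10⁻³) = −57.3 dBm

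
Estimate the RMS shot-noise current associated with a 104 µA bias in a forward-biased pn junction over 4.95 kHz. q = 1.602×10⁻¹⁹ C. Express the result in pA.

406 pA

I_n = √(2qI·B)
2qI·B = 2 × 1.602×10⁻¹⁹ × 1.04×10⁻⁴ × 4.95×10³ = 1.65×10⁻¹⁹ A²
I_n = √(1.65×10⁻¹⁹) = 4.06×10⁻¹⁰ A = 406 pA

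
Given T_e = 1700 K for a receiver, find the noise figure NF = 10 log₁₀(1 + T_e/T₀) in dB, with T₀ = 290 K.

F = 1 + T_e/T₀ = 1 + 1700/290 = 6.86207
NF = 10 log₁₀(6.86207) = 8.36 dB

8.36 dB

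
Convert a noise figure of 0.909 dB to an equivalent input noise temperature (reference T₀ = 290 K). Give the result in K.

67.5 K

F = 10^(0.909/10) = 1.23282
T_e = (F − 1)·T₀ = (1.23282 − 1) × 290 = 67.5 K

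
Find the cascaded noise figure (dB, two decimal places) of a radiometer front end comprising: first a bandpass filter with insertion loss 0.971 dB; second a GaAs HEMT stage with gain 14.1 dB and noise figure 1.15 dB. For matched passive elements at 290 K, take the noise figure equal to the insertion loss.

Convert to linear (a loss of L dB is a gain of −L dB): F_i = 10^(NF_i/10), G_i = 10^(G_i,dB/10)
  Stage 1: F_1 = 10^(0.971/10) = 1.251, G_1 = 10^(−0.971/10) = 0.7997
  Stage 2: F_2 = 10^(1.15/10) = 1.303, G_2 = 10^(14.1/10) = 25.70
Friis cascade:
  F = 1.251 + (1.303 − 1)/0.7997 = 1.630
NF = 10 log₁₀(1.630) = 2.12 dB

2.12 dB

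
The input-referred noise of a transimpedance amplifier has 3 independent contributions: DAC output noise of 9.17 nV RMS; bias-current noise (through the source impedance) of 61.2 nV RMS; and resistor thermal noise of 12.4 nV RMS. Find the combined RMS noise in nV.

Uncorrelated sources add in power (mean-square): V_tot = √(ΣV_i²)
V_tot = √[(9.17×10⁻⁹)² + (6.12×10⁻⁸)² + (1.24×10⁻⁸)²] = 6.31×10⁻⁸ V = 63.1 nV

63.1 nV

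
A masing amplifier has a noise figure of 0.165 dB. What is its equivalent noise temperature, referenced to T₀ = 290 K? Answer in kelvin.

F = 10^(0.165/10) = 1.03872
T_e = (F − 1)·T₀ = (1.03872 − 1) × 290 = 11.2 K

11.2 K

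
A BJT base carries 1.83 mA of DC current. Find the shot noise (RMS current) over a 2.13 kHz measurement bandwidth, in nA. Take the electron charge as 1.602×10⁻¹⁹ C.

I_n = √(2qI·B)
2qI·B = 2 × 1.602×10⁻¹⁹ × 1.83×10⁻³ × 2.13×10³ = 1.25×10⁻¹⁸ A²
I_n = √(1.25×10⁻¹⁸) = 1.12×10⁻⁹ A = 1.12 nA

1.12 nA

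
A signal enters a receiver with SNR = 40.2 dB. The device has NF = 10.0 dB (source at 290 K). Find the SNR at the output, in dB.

By definition F = SNR_in/SNR_out, so in dB: SNR_out = SNR_in − NF
SNR_out = 40.2 − 10.0 = 30.2 dB

30.2 dB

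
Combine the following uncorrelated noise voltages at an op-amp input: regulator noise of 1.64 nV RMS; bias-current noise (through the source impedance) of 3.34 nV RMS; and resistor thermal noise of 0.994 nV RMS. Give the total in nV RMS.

3.85 nV

Uncorrelated sources add in power (mean-square): V_tot = √(ΣV_i²)
V_tot = √[(1.64×10⁻⁹)² + (3.34×10⁻⁹)² + (9.94×10⁻¹⁰)²] = 3.85×10⁻⁹ V = 3.85 nV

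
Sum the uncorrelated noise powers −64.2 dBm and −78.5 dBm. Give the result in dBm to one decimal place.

−64.0 dBm

Convert to linear, add, convert back:
P₁ = 3.80×10⁻¹⁰ W, P₂ = 1.41×10⁻¹¹ W
P_tot = 3.94×10⁻¹⁰ W → 10 log₁₀(P_tot / 10⁻³) = −64.0 dBm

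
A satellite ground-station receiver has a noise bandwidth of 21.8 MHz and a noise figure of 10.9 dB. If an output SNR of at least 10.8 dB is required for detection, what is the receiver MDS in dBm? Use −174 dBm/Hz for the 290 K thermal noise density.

Sensitivity = −174 + 10 log₁₀(B) + NF + SNR_min
= −174 + 73.38 + 10.9 + 10.8
= −78.92 dBm → −78.9 dBm

−78.9 dBm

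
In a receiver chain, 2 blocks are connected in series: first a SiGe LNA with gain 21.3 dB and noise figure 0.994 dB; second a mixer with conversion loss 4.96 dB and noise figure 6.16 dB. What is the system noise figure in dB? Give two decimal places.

1.07 dB

Convert to linear (a loss of L dB is a gain of −L dB): F_i = 10^(NF_i/10), G_i = 10^(G_i,dB/10)
  Stage 1: F_1 = 10^(0.994/10) = 1.257, G_1 = 10^(21.3/10) = 134.9
  Stage 2: F_2 = 10^(6.16/10) = 4.130, G_2 = 10^(−4.96/10) = 0.3192
Friis cascade:
  F = 1.257 + (4.130 − 1)/134.9 = 1.280
NF = 10 log₁₀(1.280) = 1.07 dB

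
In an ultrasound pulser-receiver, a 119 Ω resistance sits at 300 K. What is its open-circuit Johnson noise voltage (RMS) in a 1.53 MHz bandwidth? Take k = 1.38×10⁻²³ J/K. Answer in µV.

V_n = √(4kTRB)
4kTRB = 4 × 1.38×10⁻²³ × 300 × 1.19×10² × 1.53×10⁶ = 3.02×10⁻¹² V²
V_n = √(3.02×10⁻¹²) = 1.74×10⁻⁶ V = 1.74 µV

1.74 µV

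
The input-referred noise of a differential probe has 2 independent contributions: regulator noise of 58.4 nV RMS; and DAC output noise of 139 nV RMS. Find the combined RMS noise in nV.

Uncorrelated sources add in power (mean-square): V_tot = √(ΣV_i²)
V_tot = √[(5.84×10⁻⁸)² + (1.39×10⁻⁷)²] = 1.51×10⁻⁷ V = 151 nV

151 nV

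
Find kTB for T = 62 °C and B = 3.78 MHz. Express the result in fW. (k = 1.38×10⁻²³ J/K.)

T = 62 °C + 273.15 = 335.15 K
P_n = kTB = 1.38×10⁻²³ × 335.15 × 3.78×10⁶ = 1.75×10⁻¹⁴ W = 17.5 fW

17.5 fW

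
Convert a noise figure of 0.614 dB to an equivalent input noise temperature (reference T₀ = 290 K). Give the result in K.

F = 10^(0.614/10) = 1.15186
T_e = (F − 1)·T₀ = (1.15186 − 1) × 290 = 44.0 K

44.0 K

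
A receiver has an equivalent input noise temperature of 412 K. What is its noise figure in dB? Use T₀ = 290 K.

3.84 dB

F = 1 + T_e/T₀ = 1 + 412/290 = 2.42069
NF = 10 log₁₀(2.42069) = 3.84 dB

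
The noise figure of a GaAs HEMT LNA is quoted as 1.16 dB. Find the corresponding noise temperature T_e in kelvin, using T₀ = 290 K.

F = 10^(1.16/10) = 1.30617
T_e = (F − 1)·T₀ = (1.30617 − 1) × 290 = 88.8 K

88.8 K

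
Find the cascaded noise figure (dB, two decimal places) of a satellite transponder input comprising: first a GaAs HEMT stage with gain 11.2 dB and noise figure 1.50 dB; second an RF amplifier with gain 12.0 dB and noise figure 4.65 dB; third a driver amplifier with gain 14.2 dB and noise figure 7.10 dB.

1.98 dB

Convert to linear (a loss of L dB is a gain of −L dB): F_i = 10^(NF_i/10), G_i = 10^(G_i,dB/10)
  Stage 1: F_1 = 10^(1.50/10) = 1.413, G_1 = 10^(11.2/10) = 13.18
  Stage 2: F_2 = 10^(4.65/10) = 2.917, G_2 = 10^(12.0/10) = 15.85
  Stage 3: F_3 = 10^(7.10/10) = 5.129, G_3 = 10^(14.2/10) = 26.30
Friis cascade:
  F = 1.413 + (2.917 − 1)/13.18 + (5.129 − 1)/208.9 = 1.578
NF = 10 log₁₀(1.578) = 1.98 dB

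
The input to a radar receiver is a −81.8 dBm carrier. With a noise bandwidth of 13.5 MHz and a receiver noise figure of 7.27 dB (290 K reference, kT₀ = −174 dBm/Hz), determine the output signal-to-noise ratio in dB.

Noise floor: N = −174 + 10 log₁₀(B) + NF
10 log₁₀(1.35×10⁷) = 71.3 dB
N = −174 + 71.3 + 7.27 = −95.43 dBm
SNR = P_sig − N = −81.8 − (−95.43) = 13.63 dB → 13.6 dB

13.6 dB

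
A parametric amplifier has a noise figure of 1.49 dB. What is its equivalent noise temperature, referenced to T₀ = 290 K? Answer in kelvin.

F = 10^(1.49/10) = 1.40929
T_e = (F − 1)·T₀ = (1.40929 − 1) × 290 = 119 K

119 K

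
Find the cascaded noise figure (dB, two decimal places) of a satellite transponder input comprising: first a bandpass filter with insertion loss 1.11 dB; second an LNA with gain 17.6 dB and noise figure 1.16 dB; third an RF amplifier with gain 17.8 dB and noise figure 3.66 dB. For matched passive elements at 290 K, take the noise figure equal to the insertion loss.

2.35 dB

Convert to linear (a loss of L dB is a gain of −L dB): F_i = 10^(NF_i/10), G_i = 10^(G_i,dB/10)
  Stage 1: F_1 = 10^(1.11/10) = 1.291, G_1 = 10^(−1.11/10) = 0.7745
  Stage 2: F_2 = 10^(1.16/10) = 1.306, G_2 = 10^(17.6/10) = 57.54
  Stage 3: F_3 = 10^(3.66/10) = 2.323, G_3 = 10^(17.8/10) = 60.26
Friis cascade:
  F = 1.291 + (1.306 − 1)/0.7745 + (2.323 − 1)/44.57 = 1.716
NF = 10 log₁₀(1.716) = 2.35 dB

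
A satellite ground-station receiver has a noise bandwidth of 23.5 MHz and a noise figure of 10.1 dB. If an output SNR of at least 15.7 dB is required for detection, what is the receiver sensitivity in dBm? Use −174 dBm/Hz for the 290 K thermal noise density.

Sensitivity = −174 + 10 log₁₀(B) + NF + SNR_min
= −174 + 73.71 + 10.1 + 15.7
= −74.49 dBm → −74.5 dBm

−74.5 dBm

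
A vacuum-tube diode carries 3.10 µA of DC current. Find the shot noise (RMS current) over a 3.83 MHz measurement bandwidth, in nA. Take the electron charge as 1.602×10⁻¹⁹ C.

I_n = √(2qI·B)
2qI·B = 2 × 1.602×10⁻¹⁹ × 3.10×10⁻⁶ × 3.83×10⁶ = 3.80×10⁻¹⁸ A²
I_n = √(3.80×10⁻¹⁸) = 1.95×10⁻⁹ A = 1.95 nA

1.95 nA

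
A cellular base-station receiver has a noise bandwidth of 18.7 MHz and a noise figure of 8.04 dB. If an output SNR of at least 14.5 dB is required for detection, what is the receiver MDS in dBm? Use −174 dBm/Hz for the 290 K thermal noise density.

−78.7 dBm

Sensitivity = −174 + 10 log₁₀(B) + NF + SNR_min
= −174 + 72.72 + 8.04 + 14.5
= −78.74 dBm → −78.7 dBm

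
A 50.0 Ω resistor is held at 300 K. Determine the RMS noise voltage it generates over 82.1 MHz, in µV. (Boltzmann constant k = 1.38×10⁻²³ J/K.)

8.24 µV

V_n = √(4kTRB)
4kTRB = 4 × 1.38×10⁻²³ × 300 × 5.00×10¹ × 8.21×10⁷ = 6.80×10⁻¹¹ V²
V_n = √(6.80×10⁻¹¹) = 8.24×10⁻⁶ V = 8.24 µV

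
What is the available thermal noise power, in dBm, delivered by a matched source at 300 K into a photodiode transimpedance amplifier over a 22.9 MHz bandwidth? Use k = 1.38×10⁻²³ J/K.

−100.2 dBm

P_n = kTB = 1.38×10⁻²³ × 300 × 2.29×10⁷ = 9.48×10⁻¹⁴ W
In dBm: 10 log₁₀(9.48×10⁻¹⁴ / 10⁻³) = −100.2 dBm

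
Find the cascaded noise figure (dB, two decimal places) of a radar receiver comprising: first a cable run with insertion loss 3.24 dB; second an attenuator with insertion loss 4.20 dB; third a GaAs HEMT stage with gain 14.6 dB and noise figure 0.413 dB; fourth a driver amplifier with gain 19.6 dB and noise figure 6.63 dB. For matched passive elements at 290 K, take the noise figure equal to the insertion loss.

Convert to linear (a loss of L dB is a gain of −L dB): F_i = 10^(NF_i/10), G_i = 10^(G_i,dB/10)
  Stage 1: F_1 = 10^(3.24/10) = 2.109, G_1 = 10^(−3.24/10) = 0.4742
  Stage 2: F_2 = 10^(4.20/10) = 2.630, G_2 = 10^(−4.20/10) = 0.3802
  Stage 3: F_3 = 10^(0.413/10) = 1.100, G_3 = 10^(14.6/10) = 28.84
  Stage 4: F_4 = 10^(6.63/10) = 4.603, G_4 = 10^(19.6/10) = 91.20
Friis cascade:
  F = 2.109 + (2.630 − 1)/0.4742 + (1.100 − 1)/0.1803 + (4.603 − 1)/5.200 = 6.792
NF = 10 log₁₀(6.792) = 8.32 dB

8.32 dB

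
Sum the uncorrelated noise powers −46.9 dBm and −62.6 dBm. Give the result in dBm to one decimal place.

Convert to linear, add, convert back:
P₁ = 2.04×10⁻⁸ W, P₂ = 5.50×10⁻¹⁰ W
P_tot = 2.10×10⁻⁸ W → 10 log₁₀(P_tot / 10⁻³) = −46.8 dBm

−46.8 dBm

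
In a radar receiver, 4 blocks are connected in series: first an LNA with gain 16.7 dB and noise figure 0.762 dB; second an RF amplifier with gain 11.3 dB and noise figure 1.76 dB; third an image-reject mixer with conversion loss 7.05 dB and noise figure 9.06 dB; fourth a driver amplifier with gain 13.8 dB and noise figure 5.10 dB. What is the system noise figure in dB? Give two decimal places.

0.90 dB

Convert to linear (a loss of L dB is a gain of −L dB): F_i = 10^(NF_i/10), G_i = 10^(G_i,dB/10)
  Stage 1: F_1 = 10^(0.762/10) = 1.192, G_1 = 10^(16.7/10) = 46.77
  Stage 2: F_2 = 10^(1.76/10) = 1.500, G_2 = 10^(11.3/10) = 13.49
  Stage 3: F_3 = 10^(9.06/10) = 8.054, G_3 = 10^(−7.05/10) = 0.1972
  Stage 4: F_4 = 10^(5.10/10) = 3.236, G_4 = 10^(13.8/10) = 23.99
Friis cascade:
  F = 1.192 + (1.500 − 1)/46.77 + (8.054 − 1)/631.0 + (3.236 − 1)/124.5 = 1.232
NF = 10 log₁₀(1.232) = 0.90 dB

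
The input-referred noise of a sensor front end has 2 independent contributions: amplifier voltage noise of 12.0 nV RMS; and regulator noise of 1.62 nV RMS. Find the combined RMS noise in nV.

12.1 nV

Uncorrelated sources add in power (mean-square): V_tot = √(ΣV_i²)
V_tot = √[(1.20×10⁻⁸)² + (1.62×10⁻⁹)²] = 1.21×10⁻⁸ V = 12.1 nV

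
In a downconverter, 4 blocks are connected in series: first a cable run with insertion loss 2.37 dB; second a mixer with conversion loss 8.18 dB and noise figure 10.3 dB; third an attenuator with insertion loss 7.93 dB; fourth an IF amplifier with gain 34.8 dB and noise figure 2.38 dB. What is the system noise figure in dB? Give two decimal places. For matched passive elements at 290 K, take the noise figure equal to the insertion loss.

21.11 dB

Convert to linear (a loss of L dB is a gain of −L dB): F_i = 10^(NF_i/10), G_i = 10^(G_i,dB/10)
  Stage 1: F_1 = 10^(2.37/10) = 1.726, G_1 = 10^(−2.37/10) = 0.5794
  Stage 2: F_2 = 10^(10.3/10) = 10.72, G_2 = 10^(−8.18/10) = 0.1521
  Stage 3: F_3 = 10^(7.93/10) = 6.209, G_3 = 10^(−7.93/10) = 0.1611
  Stage 4: F_4 = 10^(2.38/10) = 1.730, G_4 = 10^(34.8/10) = 3020
Friis cascade:
  F = 1.726 + (10.72 − 1)/0.5794 + (6.209 − 1)/0.08810 + (1.730 − 1)/0.01419 = 129.0
NF = 10 log₁₀(129.0) = 21.11 dB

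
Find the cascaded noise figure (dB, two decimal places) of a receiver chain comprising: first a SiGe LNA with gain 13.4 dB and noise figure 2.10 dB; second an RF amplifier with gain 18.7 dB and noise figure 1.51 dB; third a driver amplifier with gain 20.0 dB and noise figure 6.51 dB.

2.16 dB

Convert to linear (a loss of L dB is a gain of −L dB): F_i = 10^(NF_i/10), G_i = 10^(G_i,dB/10)
  Stage 1: F_1 = 10^(2.10/10) = 1.622, G_1 = 10^(13.4/10) = 21.88
  Stage 2: F_2 = 10^(1.51/10) = 1.416, G_2 = 10^(18.7/10) = 74.13
  Stage 3: F_3 = 10^(6.51/10) = 4.477, G_3 = 10^(20.0/10) = 100.0
Friis cascade:
  F = 1.622 + (1.416 − 1)/21.88 + (4.477 − 1)/1622 = 1.643
NF = 10 log₁₀(1.643) = 2.16 dB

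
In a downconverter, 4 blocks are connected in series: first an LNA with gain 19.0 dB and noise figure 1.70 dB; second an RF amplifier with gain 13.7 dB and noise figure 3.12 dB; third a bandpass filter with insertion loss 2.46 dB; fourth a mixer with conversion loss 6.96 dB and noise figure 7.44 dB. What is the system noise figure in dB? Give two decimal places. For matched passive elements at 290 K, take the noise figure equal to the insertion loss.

Convert to linear (a loss of L dB is a gain of −L dB): F_i = 10^(NF_i/10), G_i = 10^(G_i,dB/10)
  Stage 1: F_1 = 10^(1.70/10) = 1.479, G_1 = 10^(19.0/10) = 79.43
  Stage 2: F_2 = 10^(3.12/10) = 2.051, G_2 = 10^(13.7/10) = 23.44
  Stage 3: F_3 = 10^(2.46/10) = 1.762, G_3 = 10^(−2.46/10) = 0.5675
  Stage 4: F_4 = 10^(7.44/10) = 5.546, G_4 = 10^(−6.96/10) = 0.2014
Friis cascade:
  F = 1.479 + (2.051 − 1)/79.43 + (1.762 − 1)/1862 + (5.546 − 1)/1057 = 1.497
NF = 10 log₁₀(1.497) = 1.75 dB

1.75 dB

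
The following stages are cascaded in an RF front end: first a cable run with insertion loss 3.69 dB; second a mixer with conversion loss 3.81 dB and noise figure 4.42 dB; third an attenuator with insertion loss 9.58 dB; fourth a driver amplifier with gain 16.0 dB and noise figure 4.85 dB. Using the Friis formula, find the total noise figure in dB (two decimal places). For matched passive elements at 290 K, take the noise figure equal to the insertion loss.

21.95 dB

Convert to linear (a loss of L dB is a gain of −L dB): F_i = 10^(NF_i/10), G_i = 10^(G_i,dB/10)
  Stage 1: F_1 = 10^(3.69/10) = 2.339, G_1 = 10^(−3.69/10) = 0.4276
  Stage 2: F_2 = 10^(4.42/10) = 2.767, G_2 = 10^(−3.81/10) = 0.4159
  Stage 3: F_3 = 10^(9.58/10) = 9.078, G_3 = 10^(−9.58/10) = 0.1102
  Stage 4: F_4 = 10^(4.85/10) = 3.055, G_4 = 10^(16.0/10) = 39.81
Friis cascade:
  F = 2.339 + (2.767 − 1)/0.4276 + (9.078 − 1)/0.1778 + (3.055 − 1)/0.01959 = 156.8
NF = 10 log₁₀(156.8) = 21.95 dB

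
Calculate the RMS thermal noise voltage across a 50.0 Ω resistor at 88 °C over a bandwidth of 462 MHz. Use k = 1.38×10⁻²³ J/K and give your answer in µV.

21.5 µV

T = 88 °C + 273.15 = 361.15 K
V_n = √(4kTRB)
4kTRB = 4 × 1.38×10⁻²³ × 361.15 × 5.00×10¹ × 4.62×10⁸ = 4.61×10⁻¹⁰ V²
V_n = √(4.61×10⁻¹⁰) = 2.15×10⁻⁵ V = 21.5 µV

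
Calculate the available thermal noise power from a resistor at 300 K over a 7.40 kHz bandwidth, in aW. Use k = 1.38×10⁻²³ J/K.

P_n = kTB = 1.38×10⁻²³ × 300 × 7.40×10³ = 3.06×10⁻¹⁷ W = 30.6 aW

30.6 aW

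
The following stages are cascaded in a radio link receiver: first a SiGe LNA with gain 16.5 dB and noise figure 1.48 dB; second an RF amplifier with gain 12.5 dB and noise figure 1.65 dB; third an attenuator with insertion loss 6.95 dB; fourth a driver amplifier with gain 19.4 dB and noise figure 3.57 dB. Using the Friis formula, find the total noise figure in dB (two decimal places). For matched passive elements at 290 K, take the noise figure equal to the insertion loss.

1.55 dB

Convert to linear (a loss of L dB is a gain of −L dB): F_i = 10^(NF_i/10), G_i = 10^(G_i,dB/10)
  Stage 1: F_1 = 10^(1.48/10) = 1.406, G_1 = 10^(16.5/10) = 44.67
  Stage 2: F_2 = 10^(1.65/10) = 1.462, G_2 = 10^(12.5/10) = 17.78
  Stage 3: F_3 = 10^(6.95/10) = 4.955, G_3 = 10^(−6.95/10) = 0.2018
  Stage 4: F_4 = 10^(3.57/10) = 2.275, G_4 = 10^(19.4/10) = 87.10
Friis cascade:
  F = 1.406 + (1.462 − 1)/44.67 + (4.955 − 1)/794.3 + (2.275 − 1)/160.3 = 1.429
NF = 10 log₁₀(1.429) = 1.55 dB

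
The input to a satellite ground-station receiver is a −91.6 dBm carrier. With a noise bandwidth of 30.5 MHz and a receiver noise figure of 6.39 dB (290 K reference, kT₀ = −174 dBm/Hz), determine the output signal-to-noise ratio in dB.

1.2 dB

Noise floor: N = −174 + 10 log₁₀(B) + NF
10 log₁₀(3.05×10⁷) = 74.84 dB
N = −174 + 74.84 + 6.39 = −92.77 dBm
SNR = P_sig − N = −91.6 − (−92.77) = 1.17 dB → 1.2 dB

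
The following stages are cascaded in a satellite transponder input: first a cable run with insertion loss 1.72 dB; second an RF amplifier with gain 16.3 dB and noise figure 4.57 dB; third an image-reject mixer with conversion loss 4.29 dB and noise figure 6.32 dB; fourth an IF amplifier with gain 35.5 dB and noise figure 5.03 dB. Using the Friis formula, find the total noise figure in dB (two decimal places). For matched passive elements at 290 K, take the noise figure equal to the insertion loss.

Convert to linear (a loss of L dB is a gain of −L dB): F_i = 10^(NF_i/10), G_i = 10^(G_i,dB/10)
  Stage 1: F_1 = 10^(1.72/10) = 1.486, G_1 = 10^(−1.72/10) = 0.6730
  Stage 2: F_2 = 10^(4.57/10) = 2.864, G_2 = 10^(16.3/10) = 42.66
  Stage 3: F_3 = 10^(6.32/10) = 4.285, G_3 = 10^(−4.29/10) = 0.3724
  Stage 4: F_4 = 10^(5.03/10) = 3.184, G_4 = 10^(35.5/10) = 3548
Friis cascade:
  F = 1.486 + (2.864 − 1)/0.6730 + (4.285 − 1)/28.71 + (3.184 − 1)/10.69 = 4.575
NF = 10 log₁₀(4.575) = 6.60 dB

6.60 dB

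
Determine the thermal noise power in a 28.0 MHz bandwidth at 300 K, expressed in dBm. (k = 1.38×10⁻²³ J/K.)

−99.4 dBm

P_n = kTB = 1.38×10⁻²³ × 300 × 2.80×10⁷ = 1.16×10⁻¹³ W
In dBm: 10 log₁₀(1.16×10⁻¹³ / 10⁻³) = −99.4 dBm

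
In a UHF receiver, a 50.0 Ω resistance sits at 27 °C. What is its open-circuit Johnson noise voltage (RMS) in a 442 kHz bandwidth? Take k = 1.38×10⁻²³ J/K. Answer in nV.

605 nV

T = 27 °C + 273.15 = 300.15 K
V_n = √(4kTRB)
4kTRB = 4 × 1.38×10⁻²³ × 300.15 × 5.00×10¹ × 4.42×10⁵ = 3.66×10⁻¹³ V²
V_n = √(3.66×10⁻¹³) = 6.05×10⁻⁷ V = 605 nV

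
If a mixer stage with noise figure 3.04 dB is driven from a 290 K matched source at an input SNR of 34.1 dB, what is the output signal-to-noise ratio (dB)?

31.06 dB

By definition F = SNR_in/SNR_out, so in dB: SNR_out = SNR_in − NF
SNR_out = 34.1 − 3.04 = 31.06 dB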